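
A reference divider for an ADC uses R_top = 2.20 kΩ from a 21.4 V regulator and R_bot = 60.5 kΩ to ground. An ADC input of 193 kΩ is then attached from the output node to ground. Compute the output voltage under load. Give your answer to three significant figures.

V_out ≈ 20.4 V

The load sits in parallel with R_bot: R_bot‖R_L = (60.5 × 193) / (60.5 + 193) = 46.06 kΩ.
V_out = 21.4 × 46.06 / (2.20 + 46.06) = 21.4 × 46.06/48.26 = 20.4 V.
(Unloaded it would have been 20.6 V.)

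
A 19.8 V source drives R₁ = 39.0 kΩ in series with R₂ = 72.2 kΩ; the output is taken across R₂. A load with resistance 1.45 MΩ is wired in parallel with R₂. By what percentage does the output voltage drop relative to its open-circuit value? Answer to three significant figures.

The divider's output (Thévenin) resistance is R₁‖R₂ = 25.32 kΩ.
Fractional drop under load = R_th/(R_th + R_L) = 25.32 / (25.32 + 1450) = 0.01716.
So the output falls by 1.72 %.

1.72 %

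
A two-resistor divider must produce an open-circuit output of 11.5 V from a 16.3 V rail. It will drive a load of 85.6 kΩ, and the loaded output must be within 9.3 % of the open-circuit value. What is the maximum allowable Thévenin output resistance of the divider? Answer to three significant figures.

Loading drop = R_th/(R_th + R_L) ≤ 0.0930, so R_th ≤ R_L · ε/(1−ε) = 85.6 kΩ × 0.0930/0.9070 = 8.78 kΩ.
(Any R1, R2 with R2/(R1+R2) = 0.706 and R1‖R2 ≤ 8.78 kΩ will meet the spec.)

R_th ≤ 8.78 kΩ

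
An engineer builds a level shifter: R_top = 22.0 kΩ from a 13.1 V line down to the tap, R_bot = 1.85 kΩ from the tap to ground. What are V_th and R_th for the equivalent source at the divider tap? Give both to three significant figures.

V_th is the open-circuit tap voltage: 13.1 × 1.85/(22.0 + 1.85) = 1.02 V.
With the supply zeroed, R_top and R_bot appear in parallel from the tap: R_th = R_top‖R_bot = (22.0 × 1.85)/23.85 = 1.71 kΩ.

V_th = 1.02 V, R_th = 1.71 kΩ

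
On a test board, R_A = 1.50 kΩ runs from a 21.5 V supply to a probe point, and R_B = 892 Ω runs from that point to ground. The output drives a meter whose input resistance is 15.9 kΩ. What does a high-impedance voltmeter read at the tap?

The load sits in parallel with R_B: R_B‖R_L = (892 × 15900) / (892 + 15900) = 844.6 Ω.
V_out = 21.5 × 844.6 / (1500 + 844.6) = 21.5 × 844.6/2345 = 7.75 V.

V_out ≈ 7.75 V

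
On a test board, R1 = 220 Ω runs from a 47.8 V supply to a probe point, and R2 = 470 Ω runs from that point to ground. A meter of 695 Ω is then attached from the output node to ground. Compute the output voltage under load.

The load sits in parallel with R2: R2‖R_L = (470 × 695) / (470 + 695) = 280.4 Ω.
V_out = 47.8 × 280.4 / (220 + 280.4) = 47.8 × 280.4/500.4 = 26.8 V.

V_out ≈ 26.8 V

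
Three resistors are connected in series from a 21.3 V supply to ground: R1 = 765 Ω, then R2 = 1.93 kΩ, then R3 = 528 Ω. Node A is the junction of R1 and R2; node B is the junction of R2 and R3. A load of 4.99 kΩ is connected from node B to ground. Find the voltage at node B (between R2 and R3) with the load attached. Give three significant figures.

At node B, R3 is in parallel with the load: R3‖R_L = 477.5 Ω.
Below node A the resistance is R2 + (R3‖R_L) = 2407 Ω, so V_A = 21.3 × 2407/3172 = 16.16 V.
Then V_B = V_A × (R3‖R_L)/(R2 + R3‖R_L) = 16.16 × 477.5/2407 = 3.21 V.

V ≈ 3.21 V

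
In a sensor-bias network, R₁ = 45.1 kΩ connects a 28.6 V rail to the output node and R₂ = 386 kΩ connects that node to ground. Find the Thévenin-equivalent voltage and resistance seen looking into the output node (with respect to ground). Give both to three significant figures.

V_th is the open-circuit tap voltage: 28.6 × 386/(45.1 + 386) = 25.6 V.
With the supply zeroed, R₁ and R₂ appear in parallel from the tap: R_th = R₁‖R₂ = (45.1 × 386)/431.1 = 40.4 kΩ.

V_th = 25.6 V, R_th = 40.4 kΩ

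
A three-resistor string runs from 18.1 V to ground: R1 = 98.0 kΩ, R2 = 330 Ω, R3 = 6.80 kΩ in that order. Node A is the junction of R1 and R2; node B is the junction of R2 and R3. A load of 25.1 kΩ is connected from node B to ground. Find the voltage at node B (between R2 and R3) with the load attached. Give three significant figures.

At node B, R3 is in parallel with the load: R3‖R_L = 5350 Ω.
Below node A the resistance is R2 + (R3‖R_L) = 5680 Ω, so V_A = 18.1 × 5680/103700 = 0.9917 V.
Then V_B = V_A × (R3‖R_L)/(R2 + R3‖R_L) = 0.9917 × 5350/5680 = 0.934 V.

V ≈ 0.934 V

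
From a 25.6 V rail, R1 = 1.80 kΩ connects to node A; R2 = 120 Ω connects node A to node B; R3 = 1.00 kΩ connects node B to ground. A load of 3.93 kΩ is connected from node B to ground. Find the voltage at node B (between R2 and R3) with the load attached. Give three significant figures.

At node B, R3 is in parallel with the load: R3‖R_L = 797.2 Ω.
Below node A the resistance is R2 + (R3‖R_L) = 917.2 Ω, so V_A = 25.6 × 917.2/2717 = 8.641 V.
Then V_B = V_A × (R3‖R_L)/(R2 + R3‖R_L) = 8.641 × 797.2/917.2 = 7.51 V.

V ≈ 7.51 V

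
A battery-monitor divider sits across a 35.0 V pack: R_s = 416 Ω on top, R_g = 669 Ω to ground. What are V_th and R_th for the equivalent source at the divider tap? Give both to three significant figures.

V_th = 21.6 V, R_th = 257 Ω

V_th is the open-circuit tap voltage: 35.0 × 669/(416 + 669) = 21.6 V.
With the supply zeroed, R_s and R_g appear in parallel from the tap: R_th = R_s‖R_g = (416 × 669)/1085 = 257 Ω.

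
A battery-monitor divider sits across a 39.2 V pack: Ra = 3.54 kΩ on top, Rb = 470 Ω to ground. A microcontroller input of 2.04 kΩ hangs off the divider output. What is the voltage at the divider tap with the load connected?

The load sits in parallel with Rb: Rb‖R_L = (470 × 2040) / (470 + 2040) = 382.0 Ω.
V_out = 39.2 × 382.0 / (3540 + 382.0) = 39.2 × 382.0/3922 = 3.82 V.
(Unloaded it would have been 4.59 V.)

V_out ≈ 3.82 V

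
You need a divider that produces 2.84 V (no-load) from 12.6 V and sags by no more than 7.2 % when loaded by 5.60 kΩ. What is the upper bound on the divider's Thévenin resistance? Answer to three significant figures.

R_th ≤ 434 Ω

Loading drop = R_th/(R_th + R_L) ≤ 0.0720, so R_th ≤ R_L · ε/(1−ε) = 5.60 kΩ × 0.0720/0.9280 = 434 Ω.
(Any R1, R2 with R2/(R1+R2) = 0.225 and R1‖R2 ≤ 434 Ω will meet the spec.)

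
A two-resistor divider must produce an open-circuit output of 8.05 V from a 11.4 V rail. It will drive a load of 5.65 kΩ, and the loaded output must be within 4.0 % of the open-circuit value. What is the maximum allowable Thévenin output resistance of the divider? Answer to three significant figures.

R_th ≤ 235 Ω

Loading drop = R_th/(R_th + R_L) ≤ 0.0400, so R_th ≤ R_L · ε/(1−ε) = 5.65 kΩ × 0.0400/0.9600 = 235 Ω.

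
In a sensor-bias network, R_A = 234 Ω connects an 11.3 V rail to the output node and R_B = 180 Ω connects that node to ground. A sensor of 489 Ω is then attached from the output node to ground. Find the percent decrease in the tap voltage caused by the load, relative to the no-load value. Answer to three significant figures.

17.2 %

The divider's output (Thévenin) resistance is R_A‖R_B = 101.7 Ω.
Fractional drop under load = R_th/(R_th + R_L) = 101.7 / (101.7 + 489) = 0.1722.
So the output falls by 17.2 %.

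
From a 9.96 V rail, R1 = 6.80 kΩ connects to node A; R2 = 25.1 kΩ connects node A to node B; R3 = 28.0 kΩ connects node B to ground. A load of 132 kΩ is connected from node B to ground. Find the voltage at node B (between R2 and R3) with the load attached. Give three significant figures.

V ≈ 4.18 V

At node B, R3 is in parallel with the load: R3‖R_L = 23.10 kΩ.
Below node A the resistance is R2 + (R3‖R_L) = 48.20 kΩ, so V_A = 9.96 × 48.20/55.00 = 8.729 V.
Then V_B = V_A × (R3‖R_L)/(R2 + R3‖R_L) = 8.729 × 23.10/48.20 = 4.18 V.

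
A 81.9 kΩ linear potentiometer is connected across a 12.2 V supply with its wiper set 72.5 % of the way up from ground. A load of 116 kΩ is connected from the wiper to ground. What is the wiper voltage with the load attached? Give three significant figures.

V ≈ 7.75 V

The wiper splits the pot into (1−α)R = 22.52 kΩ above and αR = 59.38 kΩ below.
Lower section ‖ load = 39.27 kΩ.
V_wiper = 12.2 × 39.27/(22.52 + 39.27) = 7.75 V.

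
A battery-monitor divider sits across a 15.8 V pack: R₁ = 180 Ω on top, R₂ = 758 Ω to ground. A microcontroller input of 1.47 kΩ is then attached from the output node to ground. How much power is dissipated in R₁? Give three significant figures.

Total resistance from the source is R₁ + (R₂‖R_L) = 680.1 Ω, so I = 15.8/680.1 Ω = 23.23 mA.
P = I²·R₁ = (23.23 mA)² × 180 Ω = 97.1 mW.

P ≈ 97.1 mW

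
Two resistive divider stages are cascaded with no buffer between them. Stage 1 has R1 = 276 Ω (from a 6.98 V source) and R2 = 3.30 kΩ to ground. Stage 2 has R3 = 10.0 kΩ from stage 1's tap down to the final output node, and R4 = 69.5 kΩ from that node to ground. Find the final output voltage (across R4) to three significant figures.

V_out ≈ 5.61 V

Stage 2 presents R3+R4 = 79500 Ω as a load on stage 1's tap.
Stage 1's lower leg becomes R2‖(R3+R4) = 3168 Ω, so V_mid = 6.98 × 3168/3444 = 6.421 V.
Stage 2 is itself unloaded: V_out = V_mid × R4/(R3+R4) = 6.421 × 69500/79500 = 5.61 V.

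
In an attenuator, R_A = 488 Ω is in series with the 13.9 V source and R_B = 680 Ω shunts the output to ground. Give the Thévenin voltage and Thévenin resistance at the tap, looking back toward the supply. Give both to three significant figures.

V_th is the open-circuit tap voltage: 13.9 × 680/(488 + 680) = 8.09 V.
With the supply zeroed, R_A and R_B appear in parallel from the tap: R_th = R_A‖R_B = (488 × 680)/1168 = 284 Ω.

V_th = 8.09 V, R_th = 284 Ω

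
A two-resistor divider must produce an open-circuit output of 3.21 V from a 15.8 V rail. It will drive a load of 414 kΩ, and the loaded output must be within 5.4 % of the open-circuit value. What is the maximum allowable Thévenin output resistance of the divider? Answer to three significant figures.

R_th ≤ 23.6 kΩ

Loading drop = R_th/(R_th + R_L) ≤ 0.0540, so R_th ≤ R_L · ε/(1−ε) = 414 kΩ × 0.0540/0.9460 = 23.6 kΩ.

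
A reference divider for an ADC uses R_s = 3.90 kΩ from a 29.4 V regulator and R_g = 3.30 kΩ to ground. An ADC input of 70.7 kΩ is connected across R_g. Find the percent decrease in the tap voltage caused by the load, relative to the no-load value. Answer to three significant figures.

2.47 %

The divider's output (Thévenin) resistance is R_s‖R_g = 1.788 kΩ.
Fractional drop under load = R_th/(R_th + R_L) = 1.788 / (1.788 + 70.7) = 0.02466.
So the output falls by 2.47 %.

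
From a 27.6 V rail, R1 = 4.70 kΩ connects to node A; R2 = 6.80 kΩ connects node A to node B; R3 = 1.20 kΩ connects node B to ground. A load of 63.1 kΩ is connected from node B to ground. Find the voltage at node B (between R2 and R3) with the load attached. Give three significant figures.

V ≈ 2.56 V

At node B, R3 is in parallel with the load: R3‖R_L = 1.178 kΩ.
Below node A the resistance is R2 + (R3‖R_L) = 7.978 kΩ, so V_A = 27.6 × 7.978/12.68 = 17.37 V.
Then V_B = V_A × (R3‖R_L)/(R2 + R3‖R_L) = 17.37 × 1.178/7.978 = 2.56 V.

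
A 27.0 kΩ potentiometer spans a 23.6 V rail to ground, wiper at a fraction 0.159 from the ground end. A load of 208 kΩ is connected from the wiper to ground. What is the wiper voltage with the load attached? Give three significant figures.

The wiper splits the pot into (1−α)R = 22.71 kΩ above and αR = 4.293 kΩ below.
Lower section ‖ load = 4.206 kΩ.
V_wiper = 23.6 × 4.206/(22.71 + 4.206) = 3.69 V.

V ≈ 3.69 V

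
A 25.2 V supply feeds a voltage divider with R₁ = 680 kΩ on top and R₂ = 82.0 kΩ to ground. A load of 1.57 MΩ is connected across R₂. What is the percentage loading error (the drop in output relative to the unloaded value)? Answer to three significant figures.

4.45 %

The divider's output (Thévenin) resistance is R₁‖R₂ = 73.18 kΩ.
Fractional drop under load = R_th/(R_th + R_L) = 73.18 / (73.18 + 1570) = 0.04453.
So the output falls by 4.45 %.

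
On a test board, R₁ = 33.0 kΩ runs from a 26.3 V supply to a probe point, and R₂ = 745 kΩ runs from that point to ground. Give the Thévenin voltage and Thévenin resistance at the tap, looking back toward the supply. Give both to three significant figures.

V_th = 25.2 V, R_th = 31.6 kΩ

V_th is the open-circuit tap voltage: 26.3 × 745/(33.0 + 745) = 25.2 V.
With the supply zeroed, R₁ and R₂ appear in parallel from the tap: R_th = R₁‖R₂ = (33.0 × 745)/778.0 = 31.6 kΩ.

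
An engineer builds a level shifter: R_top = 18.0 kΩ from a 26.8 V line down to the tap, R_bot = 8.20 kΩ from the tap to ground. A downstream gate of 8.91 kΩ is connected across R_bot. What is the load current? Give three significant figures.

R_bot‖R_L = 4.270 kΩ; V_out = 26.8 × 4.270/22.27 = 5.139 V.
I_L = V_out / R_L = 5.139 / 8.91 kΩ = 0.577 mA.

I_L ≈ 0.577 mA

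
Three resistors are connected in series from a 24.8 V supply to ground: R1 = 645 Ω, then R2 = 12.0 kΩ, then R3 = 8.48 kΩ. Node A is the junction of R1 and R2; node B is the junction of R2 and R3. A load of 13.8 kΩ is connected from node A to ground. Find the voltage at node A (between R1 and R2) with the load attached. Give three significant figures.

Below node A the series string R2+R3 = 20480 Ω sits in parallel with the 13800 Ω load: 8245 Ω.
V_A = 24.8 × 8245/(645 + 8245) = 23.0 V.

V ≈ 23.0 V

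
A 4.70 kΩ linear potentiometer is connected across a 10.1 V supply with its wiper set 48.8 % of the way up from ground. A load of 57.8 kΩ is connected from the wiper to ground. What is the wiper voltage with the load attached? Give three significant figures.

V ≈ 4.83 V

The wiper splits the pot into (1−α)R = 2.406 kΩ above and αR = 2.294 kΩ below.
Lower section ‖ load = 2.206 kΩ.
V_wiper = 10.1 × 2.206/(2.406 + 2.206) = 4.83 V.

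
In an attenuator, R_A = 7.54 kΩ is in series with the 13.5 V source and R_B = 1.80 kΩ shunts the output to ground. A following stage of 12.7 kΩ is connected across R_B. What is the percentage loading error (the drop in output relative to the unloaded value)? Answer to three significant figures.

10.3 %

The divider's output (Thévenin) resistance is R_A‖R_B = 1.453 kΩ.
Fractional drop under load = R_th/(R_th + R_L) = 1.453 / (1.453 + 12.7) = 0.1027.
So the output falls by 10.3 %.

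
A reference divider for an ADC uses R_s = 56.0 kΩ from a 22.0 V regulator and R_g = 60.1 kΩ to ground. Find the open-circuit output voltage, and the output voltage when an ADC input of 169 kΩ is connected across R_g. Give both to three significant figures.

Unloaded: 11.4 V; loaded: 9.72 V

Open-circuit: V = 22.0 × 60.1/(56.0 + 60.1) = 11.4 V.
With the load, R_g becomes R_g‖R_L = 44.33 kΩ, so V = 22.0 × 44.33/100.3 = 9.72 V.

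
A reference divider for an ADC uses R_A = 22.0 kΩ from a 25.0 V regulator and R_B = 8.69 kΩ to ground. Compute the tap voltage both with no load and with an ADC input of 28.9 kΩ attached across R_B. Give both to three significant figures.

Unloaded: 7.08 V; loaded: 5.82 V

Open-circuit: V = 25.0 × 8.69/(22.0 + 8.69) = 7.08 V.
With the load, R_B becomes R_B‖R_L = 6.681 kΩ, so V = 25.0 × 6.681/28.68 = 5.82 V.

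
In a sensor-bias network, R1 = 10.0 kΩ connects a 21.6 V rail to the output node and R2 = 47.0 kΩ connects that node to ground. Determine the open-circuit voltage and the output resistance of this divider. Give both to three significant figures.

V_th = 17.8 V, R_th = 8.25 kΩ

V_th is the open-circuit tap voltage: 21.6 × 47.0/(10.0 + 47.0) = 17.8 V.
With the supply zeroed, R1 and R2 appear in parallel from the tap: R_th = R1‖R2 = (10.0 × 47.0)/57.00 = 8.25 kΩ.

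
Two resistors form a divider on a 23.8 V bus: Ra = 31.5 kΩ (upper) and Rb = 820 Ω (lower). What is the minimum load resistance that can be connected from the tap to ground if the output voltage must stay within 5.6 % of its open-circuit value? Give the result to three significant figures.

R_L(min) ≈ 13.5 kΩ

Output resistance R_th = Ra‖Rb = (31500 × 820)/32320 = 799.2 Ω.
The fractional drop is R_th/(R_th + R_L); requiring this ≤ 0.0560 gives R_L ≥ R_th(1/0.0560 − 1) = 799.2 × 16.86 = 13.5 kΩ.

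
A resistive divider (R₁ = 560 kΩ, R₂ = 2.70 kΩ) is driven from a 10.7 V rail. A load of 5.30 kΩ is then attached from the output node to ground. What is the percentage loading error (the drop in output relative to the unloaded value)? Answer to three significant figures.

Unloaded V = 10.7 × 2.70/562.7 = 0.05134 V.
Loaded: R₂‖R_L = 1.789 kΩ, giving V = 10.7 × 1.789/561.8 = 0.03407 V.
Drop = (0.05134 − 0.03407) / 0.05134 = 33.6 %.

33.6 %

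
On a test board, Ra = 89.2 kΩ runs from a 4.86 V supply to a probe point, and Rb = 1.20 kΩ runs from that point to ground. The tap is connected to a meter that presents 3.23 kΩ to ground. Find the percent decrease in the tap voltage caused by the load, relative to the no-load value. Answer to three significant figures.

26.8 %

The divider's output (Thévenin) resistance is Ra‖Rb = 1.184 kΩ.
Fractional drop under load = R_th/(R_th + R_L) = 1.184 / (1.184 + 3.23) = 0.2682.
So the output falls by 26.8 %.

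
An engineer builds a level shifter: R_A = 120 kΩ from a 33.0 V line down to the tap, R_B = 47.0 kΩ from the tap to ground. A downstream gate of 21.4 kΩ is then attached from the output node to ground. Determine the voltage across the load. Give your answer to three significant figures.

V_out ≈ 3.60 V

The load sits in parallel with R_B: R_B‖R_L = (47.0 × 21.4) / (47.0 + 21.4) = 14.70 kΩ.
V_out = 33.0 × 14.70 / (120 + 14.70) = 33.0 × 14.70/134.7 = 3.60 V.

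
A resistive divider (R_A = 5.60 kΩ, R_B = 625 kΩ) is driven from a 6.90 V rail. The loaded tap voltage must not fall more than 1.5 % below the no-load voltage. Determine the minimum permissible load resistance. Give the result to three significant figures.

R_L(min) ≈ 364 kΩ

Output resistance R_th = R_A‖R_B = (5.60 × 625)/630.6 = 5.550 kΩ.
The fractional drop is R_th/(R_th + R_L); requiring this ≤ 0.0150 gives R_L ≥ R_th(1/0.0150 − 1) = 5.550 × 65.67 = 364 kΩ.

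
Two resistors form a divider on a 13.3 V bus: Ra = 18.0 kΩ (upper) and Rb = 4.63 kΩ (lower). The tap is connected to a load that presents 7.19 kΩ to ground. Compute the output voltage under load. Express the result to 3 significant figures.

V_out ≈ 1.80 V

The load sits in parallel with Rb: Rb‖R_L = (4.63 × 7.19) / (4.63 + 7.19) = 2.816 kΩ.
V_out = 13.3 × 2.816 / (18.0 + 2.816) = 13.3 × 2.816/20.82 = 1.80 V.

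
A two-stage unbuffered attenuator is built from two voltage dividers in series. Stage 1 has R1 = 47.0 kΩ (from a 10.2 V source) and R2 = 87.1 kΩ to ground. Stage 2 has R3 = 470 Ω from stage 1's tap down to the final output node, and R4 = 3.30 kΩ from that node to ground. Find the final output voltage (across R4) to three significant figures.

V_out ≈ 0.637 V

Stage 2 presents R3+R4 = 3770 Ω as a load on stage 1's tap.
Stage 1's lower leg becomes R2‖(R3+R4) = 3614 Ω, so V_mid = 10.2 × 3614/50610 = 0.7282 V.
Stage 2 is itself unloaded: V_out = V_mid × R4/(R3+R4) = 0.7282 × 3300/3770 = 0.637 V.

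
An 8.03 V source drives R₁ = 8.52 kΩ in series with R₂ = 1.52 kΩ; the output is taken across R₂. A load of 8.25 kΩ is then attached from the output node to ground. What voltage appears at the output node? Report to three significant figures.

V_out ≈ 1.05 V

The load sits in parallel with R₂: R₂‖R_L = (1.52 × 8.25) / (1.52 + 8.25) = 1.284 kΩ.
V_out = 8.03 × 1.284 / (8.52 + 1.284) = 8.03 × 1.284/9.804 = 1.05 V.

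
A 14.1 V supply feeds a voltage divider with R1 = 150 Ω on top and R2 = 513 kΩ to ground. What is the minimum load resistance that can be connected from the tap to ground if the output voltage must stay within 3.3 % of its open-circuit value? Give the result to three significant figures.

Output resistance R_th = R1‖R2 = (150 × 513000)/513200 = 150.0 Ω.
The fractional drop is R_th/(R_th + R_L); requiring this ≤ 0.0330 gives R_L ≥ R_th(1/0.0330 − 1) = 150.0 × 29.30 = 4.39 kΩ.

R_L(min) ≈ 4.39 kΩ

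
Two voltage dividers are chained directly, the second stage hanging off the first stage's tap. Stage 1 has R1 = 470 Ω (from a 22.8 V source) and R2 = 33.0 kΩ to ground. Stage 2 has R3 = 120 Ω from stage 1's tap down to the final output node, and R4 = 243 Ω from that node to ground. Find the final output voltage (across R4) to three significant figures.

Stage 2 presents R3+R4 = 363.0 Ω as a load on stage 1's tap.
Stage 1's lower leg becomes R2‖(R3+R4) = 359.1 Ω, so V_mid = 22.8 × 359.1/829.1 = 9.874 V.
Stage 2 is itself unloaded: V_out = V_mid × R4/(R3+R4) = 9.874 × 243/363.0 = 6.61 V.

V_out ≈ 6.61 V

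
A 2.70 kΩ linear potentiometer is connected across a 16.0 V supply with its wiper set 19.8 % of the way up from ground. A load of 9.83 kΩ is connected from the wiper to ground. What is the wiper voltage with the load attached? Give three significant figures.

V ≈ 3.04 V

The wiper splits the pot into (1−α)R = 2165 Ω above and αR = 534.6 Ω below.
Lower section ‖ load = 507.0 Ω.
V_wiper = 16.0 × 507.0/(2165 + 507.0) = 3.04 V.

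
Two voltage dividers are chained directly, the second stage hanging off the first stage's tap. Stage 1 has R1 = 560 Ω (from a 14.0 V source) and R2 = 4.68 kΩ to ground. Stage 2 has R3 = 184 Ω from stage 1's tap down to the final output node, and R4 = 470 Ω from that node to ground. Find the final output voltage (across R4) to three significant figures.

Stage 2 presents R3+R4 = 654.0 Ω as a load on stage 1's tap.
Stage 1's lower leg becomes R2‖(R3+R4) = 573.8 Ω, so V_mid = 14.0 × 573.8/1134 = 7.085 V.
Stage 2 is itself unloaded: V_out = V_mid × R4/(R3+R4) = 7.085 × 470/654.0 = 5.09 V.

V_out ≈ 5.09 V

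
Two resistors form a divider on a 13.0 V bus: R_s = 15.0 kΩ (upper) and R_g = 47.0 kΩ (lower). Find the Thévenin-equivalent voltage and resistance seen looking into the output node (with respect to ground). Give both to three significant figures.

V_th = 9.85 V, R_th = 11.4 kΩ

V_th is the open-circuit tap voltage: 13.0 × 47.0/(15.0 + 47.0) = 9.85 V.
With the supply zeroed, R_s and R_g appear in parallel from the tap: R_th = R_s‖R_g = (15.0 × 47.0)/62.00 = 11.4 kΩ.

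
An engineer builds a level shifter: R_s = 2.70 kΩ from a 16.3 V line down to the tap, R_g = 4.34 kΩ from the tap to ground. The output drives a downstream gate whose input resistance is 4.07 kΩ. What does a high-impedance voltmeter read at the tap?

V_out ≈ 7.13 V

The load sits in parallel with R_g: R_g‖R_L = (4.34 × 4.07) / (4.34 + 4.07) = 2.100 kΩ.
V_out = 16.3 × 2.100 / (2.70 + 2.100) = 16.3 × 2.100/4.800 = 7.13 V.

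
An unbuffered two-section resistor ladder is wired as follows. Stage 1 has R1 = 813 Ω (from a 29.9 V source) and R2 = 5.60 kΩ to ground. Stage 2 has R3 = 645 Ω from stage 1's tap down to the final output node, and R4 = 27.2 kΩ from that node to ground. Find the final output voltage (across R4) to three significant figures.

V_out ≈ 24.9 V

Stage 2 presents R3+R4 = 27840 Ω as a load on stage 1's tap.
Stage 1's lower leg becomes R2‖(R3+R4) = 4662 Ω, so V_mid = 29.9 × 4662/5475 = 25.46 V.
Stage 2 is itself unloaded: V_out = V_mid × R4/(R3+R4) = 25.46 × 27200/27840 = 24.9 V.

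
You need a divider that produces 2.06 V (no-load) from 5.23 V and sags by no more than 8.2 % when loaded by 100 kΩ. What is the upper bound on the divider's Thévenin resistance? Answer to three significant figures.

R_th ≤ 8.93 kΩ

Loading drop = R_th/(R_th + R_L) ≤ 0.0820, so R_th ≤ R_L · ε/(1−ε) = 100 kΩ × 0.0820/0.9180 = 8.93 kΩ.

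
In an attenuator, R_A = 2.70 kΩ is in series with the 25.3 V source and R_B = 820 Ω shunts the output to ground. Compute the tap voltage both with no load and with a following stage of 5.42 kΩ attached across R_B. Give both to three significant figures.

Open-circuit: V = 25.3 × 820/(2700 + 820) = 5.89 V.
With the load, R_B becomes R_B‖R_L = 712.2 Ω, so V = 25.3 × 712.2/3412 = 5.28 V.

Unloaded: 5.89 V; loaded: 5.28 V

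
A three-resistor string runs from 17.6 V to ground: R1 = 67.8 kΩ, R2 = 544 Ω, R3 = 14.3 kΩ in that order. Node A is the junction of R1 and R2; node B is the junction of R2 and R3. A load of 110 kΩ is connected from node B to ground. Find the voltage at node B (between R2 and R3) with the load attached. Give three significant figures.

V ≈ 2.75 V

At node B, R3 is in parallel with the load: R3‖R_L = 12650 Ω.
Below node A the resistance is R2 + (R3‖R_L) = 13200 Ω, so V_A = 17.6 × 13200/81000 = 2.868 V.
Then V_B = V_A × (R3‖R_L)/(R2 + R3‖R_L) = 2.868 × 12650/13200 = 2.75 V.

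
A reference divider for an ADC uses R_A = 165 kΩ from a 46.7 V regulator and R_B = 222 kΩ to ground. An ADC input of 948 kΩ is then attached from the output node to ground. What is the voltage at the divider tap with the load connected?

The load sits in parallel with R_B: R_B‖R_L = (222 × 948) / (222 + 948) = 179.9 kΩ.
V_out = 46.7 × 179.9 / (165 + 179.9) = 46.7 × 179.9/344.9 = 24.4 V.

V_out ≈ 24.4 V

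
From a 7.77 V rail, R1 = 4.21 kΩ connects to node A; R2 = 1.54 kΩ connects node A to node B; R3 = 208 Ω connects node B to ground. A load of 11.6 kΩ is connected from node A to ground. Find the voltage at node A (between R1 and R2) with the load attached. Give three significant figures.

V ≈ 2.06 V

Below node A the series string R2+R3 = 1748 Ω sits in parallel with the 11600 Ω load: 1519 Ω.
V_A = 7.77 × 1519/(4210 + 1519) = 2.06 V.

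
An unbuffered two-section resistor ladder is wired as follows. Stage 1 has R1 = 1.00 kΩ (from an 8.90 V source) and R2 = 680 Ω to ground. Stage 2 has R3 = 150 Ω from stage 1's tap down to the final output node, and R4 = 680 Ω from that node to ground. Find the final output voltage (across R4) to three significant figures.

V_out ≈ 1.98 V

Stage 2 presents R3+R4 = 830.0 Ω as a load on stage 1's tap.
Stage 1's lower leg becomes R2‖(R3+R4) = 373.8 Ω, so V_mid = 8.90 × 373.8/1374 = 2.422 V.
Stage 2 is itself unloaded: V_out = V_mid × R4/(R3+R4) = 2.422 × 680/830.0 = 1.98 V.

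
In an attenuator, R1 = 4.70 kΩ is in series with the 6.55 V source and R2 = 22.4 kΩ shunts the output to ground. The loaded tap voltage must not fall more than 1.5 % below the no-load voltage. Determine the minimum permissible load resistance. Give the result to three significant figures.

Output resistance R_th = R1‖R2 = (4.70 × 22.4)/27.10 = 3.885 kΩ.
The fractional drop is R_th/(R_th + R_L); requiring this ≤ 0.0150 gives R_L ≥ R_th(1/0.0150 − 1) = 3.885 × 65.67 = 255 kΩ.

R_L(min) ≈ 255 kΩ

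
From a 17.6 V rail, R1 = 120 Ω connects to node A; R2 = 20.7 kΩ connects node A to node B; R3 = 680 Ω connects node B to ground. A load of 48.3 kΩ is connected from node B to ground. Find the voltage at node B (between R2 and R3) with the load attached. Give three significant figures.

At node B, R3 is in parallel with the load: R3‖R_L = 670.6 Ω.
Below node A the resistance is R2 + (R3‖R_L) = 21370 Ω, so V_A = 17.6 × 21370/21490 = 17.50 V.
Then V_B = V_A × (R3‖R_L)/(R2 + R3‖R_L) = 17.50 × 670.6/21370 = 0.549 V.

V ≈ 0.549 V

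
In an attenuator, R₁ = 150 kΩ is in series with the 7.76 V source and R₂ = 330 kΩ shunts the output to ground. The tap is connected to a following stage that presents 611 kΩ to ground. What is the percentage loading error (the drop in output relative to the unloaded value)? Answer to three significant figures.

14.4 %

Unloaded V = 7.76 × 330/480.0 = 5.3350 V.
Loaded: R₂‖R_L = 214.3 kΩ, giving V = 7.76 × 214.3/364.3 = 4.5646 V.
Drop = (5.3350 − 4.5646) / 5.3350 = 14.4 %.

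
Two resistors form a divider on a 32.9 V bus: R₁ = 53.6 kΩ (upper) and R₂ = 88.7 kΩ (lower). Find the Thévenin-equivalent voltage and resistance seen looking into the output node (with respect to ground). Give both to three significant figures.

V_th = 20.5 V, R_th = 33.4 kΩ

V_th is the open-circuit tap voltage: 32.9 × 88.7/(53.6 + 88.7) = 20.5 V.
With the supply zeroed, R₁ and R₂ appear in parallel from the tap: R_th = R₁‖R₂ = (53.6 × 88.7)/142.3 = 33.4 kΩ.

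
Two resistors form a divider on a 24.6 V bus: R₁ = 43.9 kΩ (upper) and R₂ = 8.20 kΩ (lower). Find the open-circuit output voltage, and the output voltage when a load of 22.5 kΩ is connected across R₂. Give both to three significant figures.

Unloaded: 3.87 V; loaded: 2.96 V

Open-circuit: V = 24.6 × 8.20/(43.9 + 8.20) = 3.87 V.
With the load, R₂ becomes R₂‖R_L = 6.010 kΩ, so V = 24.6 × 6.010/49.91 = 2.96 V.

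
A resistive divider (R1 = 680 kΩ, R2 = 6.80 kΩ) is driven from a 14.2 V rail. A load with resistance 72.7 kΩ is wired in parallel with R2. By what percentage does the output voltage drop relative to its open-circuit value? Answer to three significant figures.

Unloaded V = 14.2 × 6.80/686.8 = 0.14059 V.
Loaded: R2‖R_L = 6.218 kΩ, giving V = 14.2 × 6.218/686.2 = 0.12868 V.
Drop = (0.14059 − 0.12868) / 0.14059 = 8.48 %.

8.48 %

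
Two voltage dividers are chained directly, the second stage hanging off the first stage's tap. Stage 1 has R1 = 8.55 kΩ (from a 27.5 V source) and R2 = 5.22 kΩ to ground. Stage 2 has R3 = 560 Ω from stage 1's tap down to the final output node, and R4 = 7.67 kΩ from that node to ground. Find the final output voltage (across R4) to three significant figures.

Stage 2 presents R3+R4 = 8230 Ω as a load on stage 1's tap.
Stage 1's lower leg becomes R2‖(R3+R4) = 3194 Ω, so V_mid = 27.5 × 3194/11740 = 7.479 V.
Stage 2 is itself unloaded: V_out = V_mid × R4/(R3+R4) = 7.479 × 7670/8230 = 6.97 V.

V_out ≈ 6.97 V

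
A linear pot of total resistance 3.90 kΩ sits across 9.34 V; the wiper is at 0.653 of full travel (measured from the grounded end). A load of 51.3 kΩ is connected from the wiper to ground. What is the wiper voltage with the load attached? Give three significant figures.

The wiper splits the pot into (1−α)R = 1.353 kΩ above and αR = 2.547 kΩ below.
Lower section ‖ load = 2.426 kΩ.
V_wiper = 9.34 × 2.426/(1.353 + 2.426) = 6.00 V.

V ≈ 6.00 V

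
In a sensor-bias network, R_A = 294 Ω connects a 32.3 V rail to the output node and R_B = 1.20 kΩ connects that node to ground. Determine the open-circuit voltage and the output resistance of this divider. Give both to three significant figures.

V_th = 25.9 V, R_th = 236 Ω

V_th is the open-circuit tap voltage: 32.3 × 1200/(294 + 1200) = 25.9 V.
With the supply zeroed, R_A and R_B appear in parallel from the tap: R_th = R_A‖R_B = (294 × 1200)/1494 = 236 Ω.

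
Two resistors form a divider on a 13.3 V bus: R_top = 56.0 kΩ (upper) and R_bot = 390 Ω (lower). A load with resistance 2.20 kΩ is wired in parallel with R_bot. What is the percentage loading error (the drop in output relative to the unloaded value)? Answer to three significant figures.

15.0 %

Unloaded V = 13.3 × 390/56390 = 0.091984 V.
Loaded: R_bot‖R_L = 331.3 Ω, giving V = 13.3 × 331.3/56330 = 0.078215 V.
Drop = (0.091984 − 0.078215) / 0.091984 = 15.0 %.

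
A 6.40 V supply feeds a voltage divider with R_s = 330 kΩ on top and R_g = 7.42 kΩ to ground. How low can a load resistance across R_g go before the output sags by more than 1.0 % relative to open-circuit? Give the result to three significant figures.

Output resistance R_th = R_s‖R_g = (330 × 7.42)/337.4 = 7.257 kΩ.
The fractional drop is R_th/(R_th + R_L); requiring this ≤ 0.0100 gives R_L ≥ R_th(1/0.0100 − 1) = 7.257 × 99.00 = 718 kΩ.

R_L(min) ≈ 718 kΩ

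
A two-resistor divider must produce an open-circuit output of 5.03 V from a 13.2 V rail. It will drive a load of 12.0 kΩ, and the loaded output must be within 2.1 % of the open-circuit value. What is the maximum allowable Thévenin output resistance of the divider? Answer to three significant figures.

Loading drop = R_th/(R_th + R_L) ≤ 0.0210, so R_th ≤ R_L · ε/(1−ε) = 12.0 kΩ × 0.0210/0.9790 = 257 Ω.

R_th ≤ 257 Ω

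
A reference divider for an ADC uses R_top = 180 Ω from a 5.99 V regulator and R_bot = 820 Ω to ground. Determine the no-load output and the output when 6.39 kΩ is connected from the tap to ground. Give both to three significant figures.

Open-circuit: V = 5.99 × 820/(180 + 820) = 4.91 V.
With the load, R_bot becomes R_bot‖R_L = 726.7 Ω, so V = 5.99 × 726.7/906.7 = 4.80 V.

Unloaded: 4.91 V; loaded: 4.80 V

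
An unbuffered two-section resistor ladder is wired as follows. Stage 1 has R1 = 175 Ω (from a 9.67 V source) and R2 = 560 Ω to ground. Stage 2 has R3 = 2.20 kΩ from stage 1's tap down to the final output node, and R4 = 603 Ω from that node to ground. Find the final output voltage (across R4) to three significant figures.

Stage 2 presents R3+R4 = 2803 Ω as a load on stage 1's tap.
Stage 1's lower leg becomes R2‖(R3+R4) = 466.7 Ω, so V_mid = 9.67 × 466.7/641.7 = 7.033 V.
Stage 2 is itself unloaded: V_out = V_mid × R4/(R3+R4) = 7.033 × 603/2803 = 1.51 V.

V_out ≈ 1.51 V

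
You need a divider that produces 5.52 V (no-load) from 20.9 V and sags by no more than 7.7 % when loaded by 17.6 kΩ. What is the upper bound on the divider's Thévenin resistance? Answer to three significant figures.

Loading drop = R_th/(R_th + R_L) ≤ 0.0770, so R_th ≤ R_L · ε/(1−ε) = 17.6 kΩ × 0.0770/0.9230 = 1.47 kΩ.
(Any R1, R2 with R2/(R1+R2) = 0.264 and R1‖R2 ≤ 1.47 kΩ will meet the spec.)

R_th ≤ 1.47 kΩ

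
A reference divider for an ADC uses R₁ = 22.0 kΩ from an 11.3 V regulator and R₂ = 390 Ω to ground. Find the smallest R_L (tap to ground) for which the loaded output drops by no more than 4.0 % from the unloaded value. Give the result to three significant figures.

Output resistance R_th = R₁‖R₂ = (22000 × 390)/22390 = 383.2 Ω.
The fractional drop is R_th/(R_th + R_L); requiring this ≤ 0.0400 gives R_L ≥ R_th(1/0.0400 − 1) = 383.2 × 24.00 = 9.20 kΩ.

R_L(min) ≈ 9.20 kΩ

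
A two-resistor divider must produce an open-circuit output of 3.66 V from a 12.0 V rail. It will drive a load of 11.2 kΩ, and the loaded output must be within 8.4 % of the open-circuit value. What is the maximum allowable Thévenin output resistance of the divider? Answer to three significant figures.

R_th ≤ 1.03 kΩ

Loading drop = R_th/(R_th + R_L) ≤ 0.0840, so R_th ≤ R_L · ε/(1−ε) = 11.2 kΩ × 0.0840/0.9160 = 1.03 kΩ.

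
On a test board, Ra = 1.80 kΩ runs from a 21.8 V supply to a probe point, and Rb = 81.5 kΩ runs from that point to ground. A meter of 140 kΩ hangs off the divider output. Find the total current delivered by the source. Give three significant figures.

Rb‖R_L = 51.51 kΩ, so the source sees Ra + Rb‖R_L = 53.31 kΩ.
I = 21.8 V / 53.31 kΩ = 0.409 mA.

I ≈ 0.409 mA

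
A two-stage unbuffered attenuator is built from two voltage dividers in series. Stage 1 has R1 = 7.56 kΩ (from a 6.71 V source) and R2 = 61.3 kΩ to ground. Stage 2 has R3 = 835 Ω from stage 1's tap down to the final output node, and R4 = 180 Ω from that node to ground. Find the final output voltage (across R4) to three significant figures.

Stage 2 presents R3+R4 = 1015 Ω as a load on stage 1's tap.
Stage 1's lower leg becomes R2‖(R3+R4) = 998.5 Ω, so V_mid = 6.71 × 998.5/8558 = 0.7828 V.
Stage 2 is itself unloaded: V_out = V_mid × R4/(R3+R4) = 0.7828 × 180/1015 = 0.139 V.

V_out ≈ 0.139 V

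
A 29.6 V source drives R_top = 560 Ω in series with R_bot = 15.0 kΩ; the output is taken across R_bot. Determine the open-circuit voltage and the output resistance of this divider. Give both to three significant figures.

V_th = 28.5 V, R_th = 540 Ω

V_th is the open-circuit tap voltage: 29.6 × 15000/(560 + 15000) = 28.5 V.
With the supply zeroed, R_top and R_bot appear in parallel from the tap: R_th = R_top‖R_bot = (560 × 15000)/15560 = 540 Ω.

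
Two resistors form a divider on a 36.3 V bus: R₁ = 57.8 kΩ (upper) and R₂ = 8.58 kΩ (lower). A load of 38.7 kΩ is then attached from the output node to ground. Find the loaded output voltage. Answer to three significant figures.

The load sits in parallel with R₂: R₂‖R_L = (8.58 × 38.7) / (8.58 + 38.7) = 7.023 kΩ.
V_out = 36.3 × 7.023 / (57.8 + 7.023) = 36.3 × 7.023/64.82 = 3.93 V.

V_out ≈ 3.93 V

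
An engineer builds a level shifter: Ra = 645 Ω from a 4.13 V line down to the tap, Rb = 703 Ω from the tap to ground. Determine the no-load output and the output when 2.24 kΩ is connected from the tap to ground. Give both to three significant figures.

Open-circuit: V = 4.13 × 703/(645 + 703) = 2.15 V.
With the load, Rb becomes Rb‖R_L = 535.1 Ω, so V = 4.13 × 535.1/1180 = 1.87 V.

Unloaded: 2.15 V; loaded: 1.87 V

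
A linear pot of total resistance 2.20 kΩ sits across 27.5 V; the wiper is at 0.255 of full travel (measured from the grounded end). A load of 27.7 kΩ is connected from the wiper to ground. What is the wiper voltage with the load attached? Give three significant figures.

V ≈ 6.91 V

The wiper splits the pot into (1−α)R = 1639 Ω above and αR = 561.0 Ω below.
Lower section ‖ load = 549.9 Ω.
V_wiper = 27.5 × 549.9/(1639 + 549.9) = 6.91 V.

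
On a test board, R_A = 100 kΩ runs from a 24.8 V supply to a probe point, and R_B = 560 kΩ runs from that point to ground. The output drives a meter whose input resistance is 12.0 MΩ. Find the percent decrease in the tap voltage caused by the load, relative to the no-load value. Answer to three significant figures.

0.702 %

The divider's output (Thévenin) resistance is R_A‖R_B = 84.85 kΩ.
Fractional drop under load = R_th/(R_th + R_L) = 84.85 / (84.85 + 12000) = 0.007021.
So the output falls by 0.702 %.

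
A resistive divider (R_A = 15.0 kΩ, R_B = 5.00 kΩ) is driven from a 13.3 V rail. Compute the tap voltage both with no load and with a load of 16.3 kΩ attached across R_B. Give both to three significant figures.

Unloaded: 3.33 V; loaded: 2.70 V

Open-circuit: V = 13.3 × 5.00/(15.0 + 5.00) = 3.33 V.
With the load, R_B becomes R_B‖R_L = 3.826 kΩ, so V = 13.3 × 3.826/18.83 = 2.70 V.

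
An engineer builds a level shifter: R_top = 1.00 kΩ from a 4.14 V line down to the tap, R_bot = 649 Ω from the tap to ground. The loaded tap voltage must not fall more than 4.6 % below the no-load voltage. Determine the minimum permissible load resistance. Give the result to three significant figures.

R_L(min) ≈ 8.16 kΩ

Output resistance R_th = R_top‖R_bot = (1000 × 649)/1649 = 393.6 Ω.
The fractional drop is R_th/(R_th + R_L); requiring this ≤ 0.0460 gives R_L ≥ R_th(1/0.0460 − 1) = 393.6 × 20.74 = 8.16 kΩ.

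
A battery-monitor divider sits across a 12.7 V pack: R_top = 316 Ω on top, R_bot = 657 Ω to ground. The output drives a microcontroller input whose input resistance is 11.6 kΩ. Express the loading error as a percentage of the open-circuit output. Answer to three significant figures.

1.81 %

The divider's output (Thévenin) resistance is R_top‖R_bot = 213.4 Ω.
Fractional drop under load = R_th/(R_th + R_L) = 213.4 / (213.4 + 11600) = 0.01806.
So the output falls by 1.81 %.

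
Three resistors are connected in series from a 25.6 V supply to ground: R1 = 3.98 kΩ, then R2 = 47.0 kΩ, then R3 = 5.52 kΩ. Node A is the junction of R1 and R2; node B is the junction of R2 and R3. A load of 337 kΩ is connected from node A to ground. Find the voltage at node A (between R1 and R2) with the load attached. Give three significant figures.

Below node A the series string R2+R3 = 52.52 kΩ sits in parallel with the 337 kΩ load: 45.44 kΩ.
V_A = 25.6 × 45.44/(3.98 + 45.44) = 23.5 V.

V ≈ 23.5 V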